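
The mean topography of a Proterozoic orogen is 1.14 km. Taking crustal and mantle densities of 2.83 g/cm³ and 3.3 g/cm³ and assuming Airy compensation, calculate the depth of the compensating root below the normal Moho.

Equating mass per unit area of the two columns: the weight of the topography is balanced by the buoyancy of the root, ρ_c h = (ρ_m − ρ_c) r.
r = h · ρ_c / (ρ_m − ρ_c) = 1.14 km × 2.83 / (3.3 − 2.83) = 6.86 km.

6.86 km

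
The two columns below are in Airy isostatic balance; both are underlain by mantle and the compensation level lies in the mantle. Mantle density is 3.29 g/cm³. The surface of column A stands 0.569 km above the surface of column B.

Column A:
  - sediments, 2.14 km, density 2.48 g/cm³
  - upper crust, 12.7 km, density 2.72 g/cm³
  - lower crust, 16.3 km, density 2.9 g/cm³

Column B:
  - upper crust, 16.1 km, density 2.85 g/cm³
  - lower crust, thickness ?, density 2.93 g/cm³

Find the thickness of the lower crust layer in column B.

Take the compensation level at the base of the deeper column (depth z_c below the surface of column A) and equate Σ ρ_i t_i down to z_c; mantle fills any gap and the z_c terms cancel.
Column A: 2.14×2.48 + 12.7×2.72 + 16.3×2.9 + (z_c − 31.14)×3.29
Column B: 0.569×0 + 16.1×2.85 + x×2.93 + (z_c − 0.569 − 16.1 − x)×3.29
The z_c×3.29 term appears on both sides and cancels. Collect the known terms of each column as K = Σ(ρt)_known − 3.29 × (depth of known layers): K_A = 87.1212 − 3.29×31.14 = −15.3294; K_B = 45.885 − 3.29×(0.569 + 16.1) = −8.95601.
Balance: K_A = K_B − x×(3.29 − 2.93), so x = (K_B − K_A)/(3.29 − 2.93) = 6.37339/0.36 = 17.7 km.

17.7 km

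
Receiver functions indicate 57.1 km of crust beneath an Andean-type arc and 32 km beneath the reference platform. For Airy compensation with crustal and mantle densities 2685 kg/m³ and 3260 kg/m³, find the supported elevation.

4.43 km

Excess crust Δ = 57.1 km − 32 km = 25.1 km, split between elevation h and root r with h + r = Δ.
Airy balance ρ_c h = (ρ_m − ρ_c) r gives r = h ρ_c/(ρ_m − ρ_c), so h (1 + ρ_c/(ρ_m − ρ_c)) = Δ, i.e. h = Δ (ρ_m − ρ_c)/ρ_m.
h = 25.1 km × 575/3260 = 4.43 km.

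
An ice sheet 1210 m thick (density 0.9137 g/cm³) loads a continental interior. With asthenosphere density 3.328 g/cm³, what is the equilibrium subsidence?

By Archimedes' principle applied to the lithosphere: the ice load ρ_ice t is balanced by mantle displaced below, ρ_m s.
s = t ρ_ice / ρ_m = 1210 m × 0.9137/3.328 = 332 m.

332 m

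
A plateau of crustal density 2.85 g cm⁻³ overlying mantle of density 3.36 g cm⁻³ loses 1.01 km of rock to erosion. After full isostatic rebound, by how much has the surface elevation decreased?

Rebound u = e ρ_c/ρ_m = 1.01 km × 2.85/3.36 = 0.8567 km.
Net surface drop = e − u = 1.01 km − 0.8567 km = e (ρ_m − ρ_c)/ρ_m = 0.153 km.

0.153 km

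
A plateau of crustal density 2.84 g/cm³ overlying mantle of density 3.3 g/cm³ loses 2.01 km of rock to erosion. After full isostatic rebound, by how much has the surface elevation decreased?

0.28 km

Rebound u = e ρ_c/ρ_m = 2.01 km × 2.84/3.3 = 1.73 km.
Net surface drop = e − u = 2.01 km − 1.73 km = e (ρ_m − ρ_c)/ρ_m = 0.28 km.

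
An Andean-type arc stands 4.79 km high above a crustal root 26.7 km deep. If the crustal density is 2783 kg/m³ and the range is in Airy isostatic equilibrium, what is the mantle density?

Airy balance: ρ_c h = (ρ_m − ρ_c) r → ρ_m = ρ_c (1 + h/r).
ρ_m = 2783 × (1 + 4.79 km/26.7 km) = 3280 kg/m³.

3280 kg/m³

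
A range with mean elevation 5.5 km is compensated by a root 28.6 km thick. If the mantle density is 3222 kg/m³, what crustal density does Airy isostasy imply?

2700 kg/m³

ρ_c h = (ρ_m − ρ_c) r → ρ_c (h + r) = ρ_m r → ρ_c = ρ_m r / (h + r).
ρ_c = 3222 × 28.6 km / (5.5 km + 28.6 km) = 2700 kg/m³.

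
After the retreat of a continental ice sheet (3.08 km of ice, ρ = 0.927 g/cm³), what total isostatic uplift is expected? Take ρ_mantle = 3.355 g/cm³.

Removing the load lets mantle flow back in; uplift u satisfies ρ_ice t = ρ_m u.
u = t ρ_ice/ρ_m = 3.08 km × 0.927/3.355 = 0.851 km.

0.851 km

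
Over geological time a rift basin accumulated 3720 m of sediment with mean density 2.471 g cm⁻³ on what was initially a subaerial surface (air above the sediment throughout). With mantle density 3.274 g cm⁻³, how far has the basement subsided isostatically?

2810 m

Subaerial load: s = t ρ_sed / ρ_m = 3720 m × 2.471/3.274 = 2810 m.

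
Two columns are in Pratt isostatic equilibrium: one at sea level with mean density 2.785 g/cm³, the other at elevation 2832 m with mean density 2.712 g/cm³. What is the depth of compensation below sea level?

105000 m

ρ_ref D = ρ (D + h) → D (ρ_ref − ρ) = ρ h.
D = ρ h/(ρ_ref − ρ) = 2.712 × 2832 m/(2.785 − 2.712) = 105000 m.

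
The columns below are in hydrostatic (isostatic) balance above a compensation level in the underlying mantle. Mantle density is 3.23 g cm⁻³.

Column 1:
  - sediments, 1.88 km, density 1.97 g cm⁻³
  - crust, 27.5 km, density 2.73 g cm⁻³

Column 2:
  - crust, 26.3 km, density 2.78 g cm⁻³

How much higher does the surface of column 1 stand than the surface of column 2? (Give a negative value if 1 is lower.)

For any compensation level in the mantle, the mantle terms cancel and isostasy reduces to e = (Σt_1 − Σt_2) − (Σ(ρt)_1 − Σ(ρt)_2) / ρ_m.
Σt_1 = 29.38 km; Σt_2 = 26.3 km; Σ(ρt)_1 = 78.7786; Σ(ρt)_2 = 73.114 (in km·g cm⁻³).
e = (29.38 − 26.3) − (78.7786 − 73.114) / 3.23 = 1.33 km.

1.33 km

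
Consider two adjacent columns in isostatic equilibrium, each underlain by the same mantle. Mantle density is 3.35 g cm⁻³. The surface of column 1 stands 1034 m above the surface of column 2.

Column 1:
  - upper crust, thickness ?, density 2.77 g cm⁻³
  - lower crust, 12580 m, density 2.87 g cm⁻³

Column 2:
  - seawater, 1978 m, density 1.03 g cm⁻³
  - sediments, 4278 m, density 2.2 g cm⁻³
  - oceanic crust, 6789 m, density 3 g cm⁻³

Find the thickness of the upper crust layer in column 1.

16100 m

Take the compensation level at the base of the deeper column (depth z_c below the surface of column 1) and equate Σ ρ_i t_i down to z_c; mantle fills any gap and the z_c terms cancel.
Column 1: x×2.77 + 12580×2.87 + (z_c − 12580 − x)×3.35
Column 2: 1034×0 + 1978×1.03 + 4278×2.2 + 6789×3 + (z_c − 1034 − 13045)×3.35
The z_c×3.35 term appears on both sides and cancels. Collect the known terms of each column as K = Σ(ρt)_known − 3.35 × (depth of known layers): K_1 = 36104.6 − 3.35×12580 = −6038.4; K_2 = 31815.94 − 3.35×(1034 + 13045) = −15348.71.
Balance: K_1 − x×(3.35 − 2.77) = K_2, so x = (K_1 − K_2)/(3.35 − 2.77) = 9310.31/0.58 = 16100 m.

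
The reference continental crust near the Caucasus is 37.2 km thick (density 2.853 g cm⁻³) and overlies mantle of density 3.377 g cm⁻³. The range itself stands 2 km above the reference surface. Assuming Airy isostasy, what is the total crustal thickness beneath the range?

Root depth r = h ρ_c / (ρ_m − ρ_c) = 2 km × 2.853 / 0.524 = 10.89 km.
Total thickness = T + h + r = 37.2 km + 2 km + 10.89 km = 50.1 km.

50.1 km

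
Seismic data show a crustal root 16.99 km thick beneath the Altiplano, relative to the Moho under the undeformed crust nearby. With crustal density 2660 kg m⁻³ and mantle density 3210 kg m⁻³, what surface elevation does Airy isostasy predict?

3.51 km

For local isostatic compensation: ρ_c h = (ρ_m − ρ_c) r.
h = r (ρ_m − ρ_c) / ρ_c = 16.99 km × (3210 − 2660) / 2660 = 3.51 km.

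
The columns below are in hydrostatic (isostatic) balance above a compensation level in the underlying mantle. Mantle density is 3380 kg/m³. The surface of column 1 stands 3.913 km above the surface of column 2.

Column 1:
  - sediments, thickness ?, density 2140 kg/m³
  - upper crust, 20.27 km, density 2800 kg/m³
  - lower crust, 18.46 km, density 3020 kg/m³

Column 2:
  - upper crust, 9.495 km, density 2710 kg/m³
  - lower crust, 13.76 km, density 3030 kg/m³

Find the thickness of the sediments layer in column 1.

Take the compensation level at the base of the deeper column (depth z_c below the surface of column 1) and equate Σ ρ_i t_i down to z_c; mantle fills any gap and the z_c terms cancel.
Column 1: x×2140 + 20.27×2800 + 18.46×3020 + (z_c − 38.73 − x)×3380
Column 2: 3.913×0 + 9.495×2710 + 13.76×3030 + (z_c − 3.913 − 23.255)×3380
The z_c×3380 term appears on both sides and cancels. Collect the known terms of each column as K = Σ(ρt)_known − 3380 × (depth of known layers): K_1 = 112505.2 − 3380×38.73 = −18402.2; K_2 = 67424.25 − 3380×(3.913 + 23.255) = −24403.59.
Balance: K_1 − x×(3380 − 2140) = K_2, so x = (K_1 − K_2)/(3380 − 2140) = 6001.39/1240 = 4.84 km.

4.84 km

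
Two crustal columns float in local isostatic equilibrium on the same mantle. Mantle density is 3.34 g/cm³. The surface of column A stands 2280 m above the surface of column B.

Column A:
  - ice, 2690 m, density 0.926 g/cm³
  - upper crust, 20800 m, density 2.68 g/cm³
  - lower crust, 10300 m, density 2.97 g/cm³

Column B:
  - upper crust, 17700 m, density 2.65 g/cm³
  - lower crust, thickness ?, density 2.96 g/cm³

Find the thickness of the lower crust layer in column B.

Take the compensation level at the base of the deeper column (depth z_c below the surface of column A) and equate Σ ρ_i t_i down to z_c; mantle fills any gap and the z_c terms cancel.
Column A: 2690×0.926 + 20800×2.68 + 10300×2.97 + (z_c − 33790)×3.34
Column B: 2280×0 + 17700×2.65 + x×2.96 + (z_c − 2280 − 17700 − x)×3.34
The z_c×3.34 term appears on both sides and cancels. Collect the known terms of each column as K = Σ(ρt)_known − 3.34 × (depth of known layers): K_A = 88825.94 − 3.34×33790 = −24032.66; K_B = 46905 − 3.34×(2280 + 17700) = −19828.2.
Balance: K_A = K_B − x×(3.34 − 2.96), so x = (K_B − K_A)/(3.34 − 2.96) = 4204.46/0.38 = 11100 m.

11100 m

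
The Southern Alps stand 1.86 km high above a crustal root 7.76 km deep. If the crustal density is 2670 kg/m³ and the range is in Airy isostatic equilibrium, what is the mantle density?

Airy balance: ρ_c h = (ρ_m − ρ_c) r → ρ_m = ρ_c (1 + h/r).
ρ_m = 2670 × (1 + 1.86 km/7.76 km) = 3310 kg/m³.

3310 kg/m³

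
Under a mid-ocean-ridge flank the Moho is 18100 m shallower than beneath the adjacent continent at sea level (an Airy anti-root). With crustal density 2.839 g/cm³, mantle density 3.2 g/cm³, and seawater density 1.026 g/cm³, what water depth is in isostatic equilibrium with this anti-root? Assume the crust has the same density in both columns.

Replacing a thickness d of crust by seawater at the top must be balanced by replacing crust with mantle at the base: d (ρ_c − ρ_w) = a (ρ_m − ρ_c).
d = a (ρ_m − ρ_c)/(ρ_c − ρ_w) = 18100 m × 0.361/1.813 = 3600 m.

3600 m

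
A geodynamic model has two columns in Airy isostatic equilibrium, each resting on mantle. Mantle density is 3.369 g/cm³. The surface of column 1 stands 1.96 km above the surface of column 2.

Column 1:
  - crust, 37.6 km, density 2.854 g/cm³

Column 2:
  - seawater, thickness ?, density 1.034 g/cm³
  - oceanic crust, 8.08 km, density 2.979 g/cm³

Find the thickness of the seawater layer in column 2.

4.12 km

Take the compensation level at the base of the deeper column (depth z_c below the surface of column 1) and equate Σ ρ_i t_i down to z_c; mantle fills any gap and the z_c terms cancel.
Column 1: 37.6×2.854 + (z_c − 37.6)×3.369
Column 2: 1.96×0 + x×1.034 + 8.08×2.979 + (z_c − 1.96 − 8.08 − x)×3.369
The z_c×3.369 term appears on both sides and cancels. Collect the known terms of each column as K = Σ(ρt)_known − 3.369 × (depth of known layers): K_1 = 107.3104 − 3.369×37.6 = −19.364; K_2 = 24.07032 − 3.369×(1.96 + 8.08) = −9.75444.
Balance: K_1 = K_2 − x×(3.369 − 1.034), so x = (K_2 − K_1)/(3.369 − 1.034) = 9.60956/2.335 = 4.12 km.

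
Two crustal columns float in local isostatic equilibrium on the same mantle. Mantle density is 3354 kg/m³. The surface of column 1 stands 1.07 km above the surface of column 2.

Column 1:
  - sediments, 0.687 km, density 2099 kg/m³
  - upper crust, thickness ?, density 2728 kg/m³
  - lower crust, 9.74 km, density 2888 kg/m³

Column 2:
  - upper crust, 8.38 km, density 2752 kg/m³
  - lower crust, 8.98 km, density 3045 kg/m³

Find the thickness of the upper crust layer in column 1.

Take the compensation level at the base of the deeper column (depth z_c below the surface of column 1) and equate Σ ρ_i t_i down to z_c; mantle fills any gap and the z_c terms cancel.
Column 1: 0.687×2099 + x×2728 + 9.74×2888 + (z_c − 10.427 − x)×3354
Column 2: 1.07×0 + 8.38×2752 + 8.98×3045 + (z_c − 1.07 − 17.36)×3354
The z_c×3354 term appears on both sides and cancels. Collect the known terms of each column as K = Σ(ρt)_known − 3354 × (depth of known layers): K_1 = 29571.133 − 3354×10.427 = −5401.025; K_2 = 50405.86 − 3354×(1.07 + 17.36) = −11408.36.
Balance: K_1 − x×(3354 − 2728) = K_2, so x = (K_1 − K_2)/(3354 − 2728) = 6007.34/626 = 9.6 km.

9.6 km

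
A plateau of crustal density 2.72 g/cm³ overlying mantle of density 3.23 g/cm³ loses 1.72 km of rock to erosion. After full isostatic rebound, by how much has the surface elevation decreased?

0.272 km

Rebound u = e ρ_c/ρ_m = 1.72 km × 2.72/3.23 = 1.448 km.
Net surface drop = e − u = 1.72 km − 1.448 km = e (ρ_m − ρ_c)/ρ_m = 0.272 km.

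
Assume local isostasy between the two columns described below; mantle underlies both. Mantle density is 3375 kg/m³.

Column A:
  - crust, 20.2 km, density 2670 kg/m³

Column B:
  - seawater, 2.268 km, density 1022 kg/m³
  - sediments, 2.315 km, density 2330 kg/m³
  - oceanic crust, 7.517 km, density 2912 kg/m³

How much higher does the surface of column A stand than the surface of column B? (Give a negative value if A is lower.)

For any compensation level in the mantle, the mantle terms cancel and isostasy reduces to e = (Σt_A − Σt_B) − (Σ(ρt)_A − Σ(ρt)_B) / ρ_m.
Σt_A = 20.2 km; Σt_B = 12.1 km; Σ(ρt)_A = 53934; Σ(ρt)_B = 29601.35 (in km·kg/m³).
e = (20.2 − 12.1) − (53934 − 29601.35) / 3375 = 0.89 km.

0.89 km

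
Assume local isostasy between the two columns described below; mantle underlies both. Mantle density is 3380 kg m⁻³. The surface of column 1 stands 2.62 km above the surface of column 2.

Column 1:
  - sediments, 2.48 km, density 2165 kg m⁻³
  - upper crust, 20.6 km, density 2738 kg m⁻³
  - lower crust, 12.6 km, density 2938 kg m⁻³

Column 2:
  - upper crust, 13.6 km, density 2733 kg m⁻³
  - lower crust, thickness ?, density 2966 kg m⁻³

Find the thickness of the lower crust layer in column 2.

10 km

Take the compensation level at the base of the deeper column (depth z_c below the surface of column 1) and equate Σ ρ_i t_i down to z_c; mantle fills any gap and the z_c terms cancel.
Column 1: 2.48×2165 + 20.6×2738 + 12.6×2938 + (z_c − 35.68)×3380
Column 2: 2.62×0 + 13.6×2733 + x×2966 + (z_c − 2.62 − 13.6 − x)×3380
The z_c×3380 term appears on both sides and cancels. Collect the known terms of each column as K = Σ(ρt)_known − 3380 × (depth of known layers): K_1 = 98790.8 − 3380×35.68 = −21807.6; K_2 = 37168.8 − 3380×(2.62 + 13.6) = −17654.8.
Balance: K_1 = K_2 − x×(3380 − 2966), so x = (K_2 − K_1)/(3380 − 2966) = 4152.8/414 = 10 km.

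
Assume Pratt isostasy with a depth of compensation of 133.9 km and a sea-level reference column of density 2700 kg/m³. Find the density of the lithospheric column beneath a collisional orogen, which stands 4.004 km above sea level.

2620 kg/m³

Pratt balance: ρ_ref D = ρ (D + h).
ρ = ρ_ref D/(D + h) = 2700 × 133.9 km/(133.9 km + 4.004 km) = 2620 kg/m³.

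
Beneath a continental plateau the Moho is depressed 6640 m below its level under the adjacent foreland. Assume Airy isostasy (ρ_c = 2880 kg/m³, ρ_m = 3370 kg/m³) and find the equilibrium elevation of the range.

By Archimedes' principle applied to the lithosphere: ρ_c h = (ρ_m − ρ_c) r.
h = r (ρ_m − ρ_c) / ρ_c = 6640 m × (3370 − 2880) / 2880 = 1130 m.

1130 m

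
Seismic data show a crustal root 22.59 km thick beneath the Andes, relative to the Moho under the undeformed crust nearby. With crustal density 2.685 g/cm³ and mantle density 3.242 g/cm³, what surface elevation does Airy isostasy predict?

Balancing pressure at the compensation depth: ρ_c h = (ρ_m − ρ_c) r.
h = r (ρ_m − ρ_c) / ρ_c = 22.59 km × (3.242 − 2.685) / 2.685 = 4.69 km.

4.69 km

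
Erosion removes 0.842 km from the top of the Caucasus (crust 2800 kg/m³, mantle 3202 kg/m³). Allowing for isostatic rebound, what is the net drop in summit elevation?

Rebound u = e ρ_c/ρ_m = 0.842 km × 2800/3202 = 0.7363 km.
Net surface drop = e − u = 0.842 km − 0.7363 km = e (ρ_m − ρ_c)/ρ_m = 0.106 km.

0.106 km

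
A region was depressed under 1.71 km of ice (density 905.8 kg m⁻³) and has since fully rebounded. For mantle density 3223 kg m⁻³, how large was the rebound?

0.481 km

Removing the load lets mantle flow back in; uplift u satisfies ρ_ice t = ρ_m u.
u = t ρ_ice/ρ_m = 1.71 km × 905.8/3223 = 0.481 km.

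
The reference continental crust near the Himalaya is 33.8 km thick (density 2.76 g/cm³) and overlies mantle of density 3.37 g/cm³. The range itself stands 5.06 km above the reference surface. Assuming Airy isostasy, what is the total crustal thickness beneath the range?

Root depth r = h ρ_c / (ρ_m − ρ_c) = 5.06 km × 2.76 / 0.61 = 22.89 km.
Total thickness = T + h + r = 33.8 km + 5.06 km + 22.89 km = 61.8 km.

61.8 km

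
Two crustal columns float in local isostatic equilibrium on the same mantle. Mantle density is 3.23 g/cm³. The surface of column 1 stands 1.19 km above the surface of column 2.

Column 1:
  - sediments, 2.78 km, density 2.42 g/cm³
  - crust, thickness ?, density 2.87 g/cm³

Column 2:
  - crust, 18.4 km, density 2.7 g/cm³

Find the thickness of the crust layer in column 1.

Take the compensation level at the base of the deeper column (depth z_c below the surface of column 1) and equate Σ ρ_i t_i down to z_c; mantle fills any gap and the z_c terms cancel.
Column 1: 2.78×2.42 + x×2.87 + (z_c − 2.78 − x)×3.23
Column 2: 1.19×0 + 18.4×2.7 + (z_c − 1.19 − 18.4)×3.23
The z_c×3.23 term appears on both sides and cancels. Collect the known terms of each column as K = Σ(ρt)_known − 3.23 × (depth of known layers): K_1 = 6.7276 − 3.23×2.78 = −2.2518; K_2 = 49.68 − 3.23×(1.19 + 18.4) = −13.5957.
Balance: K_1 − x×(3.23 − 2.87) = K_2, so x = (K_1 − K_2)/(3.23 − 2.87) = 11.3439/0.36 = 31.5 km.

31.5 km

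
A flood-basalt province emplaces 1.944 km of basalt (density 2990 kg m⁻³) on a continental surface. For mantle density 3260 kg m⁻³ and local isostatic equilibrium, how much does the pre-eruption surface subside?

Subaerial loading: s = t ρ_load / ρ_m.
s = 1.944 km × 2990/3260 = 1.78 km.

1.78 km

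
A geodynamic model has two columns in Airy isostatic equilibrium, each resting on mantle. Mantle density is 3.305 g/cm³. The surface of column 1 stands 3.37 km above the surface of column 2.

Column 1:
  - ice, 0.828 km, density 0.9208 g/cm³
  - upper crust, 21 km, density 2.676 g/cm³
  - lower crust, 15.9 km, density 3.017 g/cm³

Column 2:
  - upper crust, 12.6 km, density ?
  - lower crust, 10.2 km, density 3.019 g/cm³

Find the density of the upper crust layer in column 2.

Take the compensation level at the base of the deeper column (depth z_c below the surface of column 1) and equate Σ ρ_i t_i down to z_c; mantle fills any gap and the z_c terms cancel.
Column 1: 0.828×0.9208 + 21×2.676 + 15.9×3.017 + (z_c − 37.728)×3.305
Column 2: 3.37×0 + 12.6×ρ + 10.2×3.019 + (z_c − 3.37 − 22.8)×3.305
The z_c×3.305 term appears on both sides and cancels. Collect the known terms of each column as K = Σ(ρt)_known − 3.305 × (depth of known layers): K_1 = 104.928722 − 3.305×37.728 = −19.7623176; K_2 = 30.7938 − 3.305×(3.37 + 22.8) = −55.69805.
Balance: K_1 = K_2 + 12.6×ρ, so ρ = (K_1 − K_2)/12.6 = 35.9357/12.6 = 2.85 g/cm³.

2.85 g/cm³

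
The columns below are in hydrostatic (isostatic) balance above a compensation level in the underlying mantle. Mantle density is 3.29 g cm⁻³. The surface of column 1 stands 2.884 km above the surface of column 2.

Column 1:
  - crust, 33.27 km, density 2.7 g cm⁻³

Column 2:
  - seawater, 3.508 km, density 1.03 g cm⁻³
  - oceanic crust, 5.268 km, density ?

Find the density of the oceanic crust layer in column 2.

2.87 g cm⁻³

Take the compensation level at the base of the deeper column (depth z_c below the surface of column 1) and equate Σ ρ_i t_i down to z_c; mantle fills any gap and the z_c terms cancel.
Column 1: 33.27×2.7 + (z_c − 33.27)×3.29
Column 2: 2.884×0 + 3.508×1.03 + 5.268×ρ + (z_c − 2.884 − 8.776)×3.29
The z_c×3.29 term appears on both sides and cancels. Collect the known terms of each column as K = Σ(ρt)_known − 3.29 × (depth of known layers): K_1 = 89.829 − 3.29×33.27 = −19.6293; K_2 = 3.61324 − 3.29×(2.884 + 8.776) = −34.74816.
Balance: K_1 = K_2 + 5.268×ρ, so ρ = (K_1 − K_2)/5.268 = 15.1189/5.268 = 2.87 g cm⁻³.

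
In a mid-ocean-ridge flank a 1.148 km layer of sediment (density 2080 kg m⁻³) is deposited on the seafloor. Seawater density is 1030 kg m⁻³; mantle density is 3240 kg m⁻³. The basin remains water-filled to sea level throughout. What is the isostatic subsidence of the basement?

Submarine loading: the sediment displaces seawater, and the subsidence is in turn flooded, so s (ρ_m − ρ_w) = t (ρ_sed − ρ_w).
s = 1.148 km × (2080 − 1030) / (3240 − 1030) = 0.545 km.

0.545 km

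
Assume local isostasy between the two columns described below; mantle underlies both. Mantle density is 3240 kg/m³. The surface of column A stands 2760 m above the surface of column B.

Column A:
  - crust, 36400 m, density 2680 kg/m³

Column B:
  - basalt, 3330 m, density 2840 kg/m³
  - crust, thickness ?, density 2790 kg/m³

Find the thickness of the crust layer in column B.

22500 m

Take the compensation level at the base of the deeper column (depth z_c below the surface of column A) and equate Σ ρ_i t_i down to z_c; mantle fills any gap and the z_c terms cancel.
Column A: 36400×2680 + (z_c − 36400)×3240
Column B: 2760×0 + 3330×2840 + x×2790 + (z_c − 2760 − 3330 − x)×3240
The z_c×3240 term appears on both sides and cancels. Collect the known terms of each column as K = Σ(ρt)_known − 3240 × (depth of known layers): K_A = 97552000 − 3240×36400 = −20384000; K_B = 9457200 − 3240×(2760 + 3330) = −10274400.
Balance: K_A = K_B − x×(3240 − 2790), so x = (K_B − K_A)/(3240 − 2790) = 10109600/450 = 22500 m.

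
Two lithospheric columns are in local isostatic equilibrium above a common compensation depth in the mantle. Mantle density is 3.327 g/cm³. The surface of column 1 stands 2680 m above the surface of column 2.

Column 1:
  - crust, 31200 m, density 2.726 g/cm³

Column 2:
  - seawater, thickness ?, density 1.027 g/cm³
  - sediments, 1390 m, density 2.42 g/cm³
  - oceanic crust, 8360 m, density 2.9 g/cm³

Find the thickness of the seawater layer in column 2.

2180 m

Take the compensation level at the base of the deeper column (depth z_c below the surface of column 1) and equate Σ ρ_i t_i down to z_c; mantle fills any gap and the z_c terms cancel.
Column 1: 31200×2.726 + (z_c − 31200)×3.327
Column 2: 2680×0 + x×1.027 + 1390×2.42 + 8360×2.9 + (z_c − 2680 − 9750 − x)×3.327
The z_c×3.327 term appears on both sides and cancels. Collect the known terms of each column as K = Σ(ρt)_known − 3.327 × (depth of known layers): K_1 = 85051.2 − 3.327×31200 = −18751.2; K_2 = 27607.8 − 3.327×(2680 + 9750) = −13746.81.
Balance: K_1 = K_2 − x×(3.327 − 1.027), so x = (K_2 − K_1)/(3.327 − 1.027) = 5004.39/2.3 = 2180 m.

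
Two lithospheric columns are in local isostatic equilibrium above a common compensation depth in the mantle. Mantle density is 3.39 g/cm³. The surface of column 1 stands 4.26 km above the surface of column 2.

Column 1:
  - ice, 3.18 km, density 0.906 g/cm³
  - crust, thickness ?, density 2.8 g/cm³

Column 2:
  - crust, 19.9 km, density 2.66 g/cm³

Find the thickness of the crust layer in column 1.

Take the compensation level at the base of the deeper column (depth z_c below the surface of column 1) and equate Σ ρ_i t_i down to z_c; mantle fills any gap and the z_c terms cancel.
Column 1: 3.18×0.906 + x×2.8 + (z_c − 3.18 − x)×3.39
Column 2: 4.26×0 + 19.9×2.66 + (z_c − 4.26 − 19.9)×3.39
The z_c×3.39 term appears on both sides and cancels. Collect the known terms of each column as K = Σ(ρt)_known − 3.39 × (depth of known layers): K_1 = 2.88108 − 3.39×3.18 = −7.89912; K_2 = 52.934 − 3.39×(4.26 + 19.9) = −28.9684.
Balance: K_1 − x×(3.39 − 2.8) = K_2, so x = (K_1 − K_2)/(3.39 − 2.8) = 21.0693/0.59 = 35.7 km.

35.7 km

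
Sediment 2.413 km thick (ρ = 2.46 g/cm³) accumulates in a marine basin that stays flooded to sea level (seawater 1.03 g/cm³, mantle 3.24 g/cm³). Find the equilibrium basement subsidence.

1.56 km

Submarine loading: the sediment displaces seawater, and the subsidence is in turn flooded, so s (ρ_m − ρ_w) = t (ρ_sed − ρ_w).
s = 2.413 km × (2.46 − 1.03) / (3.24 − 1.03) = 1.56 km.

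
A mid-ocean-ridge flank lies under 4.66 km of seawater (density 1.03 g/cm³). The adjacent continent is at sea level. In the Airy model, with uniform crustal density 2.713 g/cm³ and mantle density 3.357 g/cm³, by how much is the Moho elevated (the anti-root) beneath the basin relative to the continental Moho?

Isostatic balance requires: replacing crust with seawater at the top is compensated by replacing crust with mantle at the base: d (ρ_c − ρ_w) = a (ρ_m − ρ_c).
a = d (ρ_c − ρ_w)/(ρ_m − ρ_c) = 4.66 km × 1.683/0.644 = 12.2 km.

12.2 km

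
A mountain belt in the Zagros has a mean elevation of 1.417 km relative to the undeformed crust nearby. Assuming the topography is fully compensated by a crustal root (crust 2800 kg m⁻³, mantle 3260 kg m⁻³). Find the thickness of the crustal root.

In Airy isostatic equilibrium: the weight of the topography is balanced by the buoyancy of the root, ρ_c h = (ρ_m − ρ_c) r.
r = h · ρ_c / (ρ_m − ρ_c) = 1.417 km × 2800 / (3260 − 2800) = 8.63 km.

8.63 km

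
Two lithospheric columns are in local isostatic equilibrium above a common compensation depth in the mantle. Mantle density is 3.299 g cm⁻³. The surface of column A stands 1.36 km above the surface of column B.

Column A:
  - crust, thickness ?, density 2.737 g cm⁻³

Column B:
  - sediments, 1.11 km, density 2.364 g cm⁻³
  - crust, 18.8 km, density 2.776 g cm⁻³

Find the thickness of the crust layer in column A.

Take the compensation level at the base of the deeper column (depth z_c below the surface of column A) and equate Σ ρ_i t_i down to z_c; mantle fills any gap and the z_c terms cancel.
Column A: x×2.737 + (z_c − 0 − x)×3.299
Column B: 1.36×0 + 1.11×2.364 + 18.8×2.776 + (z_c − 1.36 − 19.91)×3.299
The z_c×3.299 term appears on both sides and cancels. Collect the known terms of each column as K = Σ(ρt)_known − 3.299 × (depth of known layers): K_A = 0 − 3.299×0 = 0; K_B = 54.81284 − 3.299×(1.36 + 19.91) = −15.35689.
Balance: K_A − x×(3.299 − 2.737) = K_B, so x = (K_A − K_B)/(3.299 − 2.737) = 15.3569/0.562 = 27.3 km.

27.3 km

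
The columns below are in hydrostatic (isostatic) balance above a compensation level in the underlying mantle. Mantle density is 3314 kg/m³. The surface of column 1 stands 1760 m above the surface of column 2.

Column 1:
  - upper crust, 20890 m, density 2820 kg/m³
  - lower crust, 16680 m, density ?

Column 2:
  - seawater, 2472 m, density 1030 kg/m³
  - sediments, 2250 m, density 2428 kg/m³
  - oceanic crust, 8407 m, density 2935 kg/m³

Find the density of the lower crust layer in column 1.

2930 kg/m³

Take the compensation level at the base of the deeper column (depth z_c below the surface of column 1) and equate Σ ρ_i t_i down to z_c; mantle fills any gap and the z_c terms cancel.
Column 1: 20890×2820 + 16680×ρ + (z_c − 37570)×3314
Column 2: 1760×0 + 2472×1030 + 2250×2428 + 8407×2935 + (z_c − 1760 − 13129)×3314
The z_c×3314 term appears on both sides and cancels. Collect the known terms of each column as K = Σ(ρt)_known − 3314 × (depth of known layers): K_1 = 58909800 − 3314×37570 = −65597180; K_2 = 32683705 − 3314×(1760 + 13129) = −16658441.
Balance: K_1 + 16680×ρ = K_2, so ρ = (K_2 − K_1)/16680 = 48938700/16680 = 2930 kg/m³.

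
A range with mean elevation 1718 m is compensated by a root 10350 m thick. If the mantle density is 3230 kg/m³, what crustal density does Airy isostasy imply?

ρ_c h = (ρ_m − ρ_c) r → ρ_c (h + r) = ρ_m r → ρ_c = ρ_m r / (h + r).
ρ_c = 3230 × 10350 m / (1718 m + 10350 m) = 2770 kg/m³.

2770 kg/m³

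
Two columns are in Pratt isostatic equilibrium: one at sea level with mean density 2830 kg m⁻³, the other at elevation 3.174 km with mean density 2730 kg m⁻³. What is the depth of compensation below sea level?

86.7 km

ρ_ref D = ρ (D + h) → D (ρ_ref − ρ) = ρ h.
D = ρ h/(ρ_ref − ρ) = 2730 × 3.174 km/(2830 − 2730) = 86.7 km.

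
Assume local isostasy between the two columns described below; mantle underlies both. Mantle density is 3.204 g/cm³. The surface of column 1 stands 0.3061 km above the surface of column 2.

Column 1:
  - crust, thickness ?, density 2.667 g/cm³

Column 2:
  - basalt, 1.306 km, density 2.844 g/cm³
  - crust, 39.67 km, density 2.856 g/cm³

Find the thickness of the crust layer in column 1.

Take the compensation level at the base of the deeper column (depth z_c below the surface of column 1) and equate Σ ρ_i t_i down to z_c; mantle fills any gap and the z_c terms cancel.
Column 1: x×2.667 + (z_c − 0 − x)×3.204
Column 2: 0.3061×0 + 1.306×2.844 + 39.67×2.856 + (z_c − 0.3061 − 40.976)×3.204
The z_c×3.204 term appears on both sides and cancels. Collect the known terms of each column as K = Σ(ρt)_known − 3.204 × (depth of known layers): K_1 = 0 − 3.204×0 = 0; K_2 = 117.011784 − 3.204×(0.3061 + 40.976) = −15.2560644.
Balance: K_1 − x×(3.204 − 2.667) = K_2, so x = (K_1 − K_2)/(3.204 − 2.667) = 15.2561/0.537 = 28.4 km.

28.4 km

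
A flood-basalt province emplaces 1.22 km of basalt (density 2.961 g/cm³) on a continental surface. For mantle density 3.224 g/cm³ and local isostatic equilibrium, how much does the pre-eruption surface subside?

Subaerial loading: s = t ρ_load / ρ_m.
s = 1.22 km × 2.961/3.224 = 1.12 km.

1.12 km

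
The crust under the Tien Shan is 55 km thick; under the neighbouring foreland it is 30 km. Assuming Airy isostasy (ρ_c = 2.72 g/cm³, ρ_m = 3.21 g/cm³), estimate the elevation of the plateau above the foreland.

3.82 km

Excess crust Δ = 55 km − 30 km = 25 km, split between elevation h and root r with h + r = Δ.
Airy balance ρ_c h = (ρ_m − ρ_c) r gives r = h ρ_c/(ρ_m − ρ_c), so h (1 + ρ_c/(ρ_m − ρ_c)) = Δ, i.e. h = Δ (ρ_m − ρ_c)/ρ_m.
h = 25 km × 0.49/3.21 = 3.82 km.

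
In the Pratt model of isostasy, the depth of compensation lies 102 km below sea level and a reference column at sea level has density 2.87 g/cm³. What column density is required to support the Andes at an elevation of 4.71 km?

2.74 g/cm³

Pratt balance: ρ_ref D = ρ (D + h).
ρ = ρ_ref D/(D + h) = 2.87 × 102 km/(102 km + 4.71 km) = 2.74 g/cm³.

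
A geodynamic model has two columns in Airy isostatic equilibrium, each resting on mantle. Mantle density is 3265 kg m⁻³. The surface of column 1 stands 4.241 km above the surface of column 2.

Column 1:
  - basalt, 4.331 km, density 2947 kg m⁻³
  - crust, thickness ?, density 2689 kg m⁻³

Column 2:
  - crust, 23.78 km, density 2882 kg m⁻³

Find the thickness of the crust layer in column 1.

Take the compensation level at the base of the deeper column (depth z_c below the surface of column 1) and equate Σ ρ_i t_i down to z_c; mantle fills any gap and the z_c terms cancel.
Column 1: 4.331×2947 + x×2689 + (z_c − 4.331 − x)×3265
Column 2: 4.241×0 + 23.78×2882 + (z_c − 4.241 − 23.78)×3265
The z_c×3265 term appears on both sides and cancels. Collect the known terms of each column as K = Σ(ρt)_known − 3265 × (depth of known layers): K_1 = 12763.457 − 3265×4.331 = −1377.258; K_2 = 68533.96 − 3265×(4.241 + 23.78) = −22954.605.
Balance: K_1 − x×(3265 − 2689) = K_2, so x = (K_1 − K_2)/(3265 − 2689) = 21577.3/576 = 37.5 km.

37.5 km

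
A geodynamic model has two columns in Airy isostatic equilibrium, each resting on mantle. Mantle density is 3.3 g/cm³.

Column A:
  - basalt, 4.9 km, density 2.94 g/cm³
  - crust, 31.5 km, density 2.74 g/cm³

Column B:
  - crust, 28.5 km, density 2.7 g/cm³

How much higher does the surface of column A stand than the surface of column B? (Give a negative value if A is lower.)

0.698 km

For any compensation level in the mantle, the mantle terms cancel and isostasy reduces to e = (Σt_A − Σt_B) − (Σ(ρt)_A − Σ(ρt)_B) / ρ_m.
Σt_A = 36.4 km; Σt_B = 28.5 km; Σ(ρt)_A = 100.716; Σ(ρt)_B = 76.95 (in km·g/cm³).
e = (36.4 − 28.5) − (100.716 − 76.95) / 3.3 = 0.698 km.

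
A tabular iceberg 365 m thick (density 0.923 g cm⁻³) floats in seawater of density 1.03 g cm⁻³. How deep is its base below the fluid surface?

Draft d = t ρ_obj/ρ_fluid = 365 m × 0.923/1.03 = 327 m.

327 m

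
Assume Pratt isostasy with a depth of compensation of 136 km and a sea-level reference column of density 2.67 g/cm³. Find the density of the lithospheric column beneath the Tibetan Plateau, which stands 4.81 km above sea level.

2.58 g/cm³

Pratt balance: ρ_ref D = ρ (D + h).
ρ = ρ_ref D/(D + h) = 2.67 × 136 km/(136 km + 4.81 km) = 2.58 g/cm³.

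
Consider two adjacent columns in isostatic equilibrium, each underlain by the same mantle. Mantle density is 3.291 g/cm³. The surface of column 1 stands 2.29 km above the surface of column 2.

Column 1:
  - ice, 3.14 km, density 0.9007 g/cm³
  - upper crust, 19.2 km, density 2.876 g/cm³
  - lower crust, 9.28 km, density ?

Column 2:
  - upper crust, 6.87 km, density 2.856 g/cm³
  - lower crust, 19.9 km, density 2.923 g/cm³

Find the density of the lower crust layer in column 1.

Take the compensation level at the base of the deeper column (depth z_c below the surface of column 1) and equate Σ ρ_i t_i down to z_c; mantle fills any gap and the z_c terms cancel.
Column 1: 3.14×0.9007 + 19.2×2.876 + 9.28×ρ + (z_c − 31.62)×3.291
Column 2: 2.29×0 + 6.87×2.856 + 19.9×2.923 + (z_c − 2.29 − 26.77)×3.291
The z_c×3.291 term appears on both sides and cancels. Collect the known terms of each column as K = Σ(ρt)_known − 3.291 × (depth of known layers): K_1 = 58.047398 − 3.291×31.62 = −46.014022; K_2 = 77.78842 − 3.291×(2.29 + 26.77) = −17.84804.
Balance: K_1 + 9.28×ρ = K_2, so ρ = (K_2 − K_1)/9.28 = 28.166/9.28 = 3.04 g/cm³.

3.04 g/cm³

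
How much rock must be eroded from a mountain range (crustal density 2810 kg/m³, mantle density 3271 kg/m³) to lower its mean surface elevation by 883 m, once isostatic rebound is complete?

Net drop Δ = e − u = e − e ρ_c/ρ_m = e (ρ_m − ρ_c)/ρ_m.
e = Δ ρ_m/(ρ_m − ρ_c) = 883 m × 3271/461 = 6270 m.

6270 m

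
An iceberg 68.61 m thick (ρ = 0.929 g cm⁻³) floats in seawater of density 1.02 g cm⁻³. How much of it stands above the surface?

Floating equilibrium: submerged depth d = t ρ_obj/ρ_fluid = 68.61 m × 0.929/1.02 = 62.49 m.
Freeboard = t − d = 68.61 m − 62.49 m = 6.12 m.

6.12 m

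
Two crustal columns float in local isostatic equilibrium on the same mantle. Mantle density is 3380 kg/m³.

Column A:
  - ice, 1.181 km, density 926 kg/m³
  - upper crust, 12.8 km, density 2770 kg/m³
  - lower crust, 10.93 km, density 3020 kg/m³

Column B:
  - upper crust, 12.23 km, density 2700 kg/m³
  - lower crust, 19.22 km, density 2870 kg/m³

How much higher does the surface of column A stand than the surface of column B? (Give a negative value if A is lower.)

−1.03 km

For any compensation level in the mantle, the mantle terms cancel and isostasy reduces to e = (Σt_A − Σt_B) − (Σ(ρt)_A − Σ(ρt)_B) / ρ_m.
Σt_A = 24.911 km; Σt_B = 31.45 km; Σ(ρt)_A = 69558.206; Σ(ρt)_B = 88182.4 (in km·kg/m³).
e = (24.911 − 31.45) − (69558.206 − 88182.4) / 3380 = −1.03 km.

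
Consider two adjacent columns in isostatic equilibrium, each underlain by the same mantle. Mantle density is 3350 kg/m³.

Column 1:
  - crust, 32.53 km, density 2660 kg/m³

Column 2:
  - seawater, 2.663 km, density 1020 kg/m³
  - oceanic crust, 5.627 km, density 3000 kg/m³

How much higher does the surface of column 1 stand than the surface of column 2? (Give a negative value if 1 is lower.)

For any compensation level in the mantle, the mantle terms cancel and isostasy reduces to e = (Σt_1 − Σt_2) − (Σ(ρt)_1 − Σ(ρt)_2) / ρ_m.
Σt_1 = 32.53 km; Σt_2 = 8.29 km; Σ(ρt)_1 = 86529.8; Σ(ρt)_2 = 19597.26 (in km·kg/m³).
e = (32.53 − 8.29) − (86529.8 − 19597.26) / 3350 = 4.26 km.

4.26 km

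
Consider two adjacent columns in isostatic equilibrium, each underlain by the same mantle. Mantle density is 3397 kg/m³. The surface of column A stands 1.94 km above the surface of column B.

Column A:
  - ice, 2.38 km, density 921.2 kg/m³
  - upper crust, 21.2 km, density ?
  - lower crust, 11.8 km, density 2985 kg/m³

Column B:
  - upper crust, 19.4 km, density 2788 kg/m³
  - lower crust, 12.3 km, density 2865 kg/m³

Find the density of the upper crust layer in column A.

2730 kg/m³

Take the compensation level at the base of the deeper column (depth z_c below the surface of column A) and equate Σ ρ_i t_i down to z_c; mantle fills any gap and the z_c terms cancel.
Column A: 2.38×921.2 + 21.2×ρ + 11.8×2985 + (z_c − 35.38)×3397
Column B: 1.94×0 + 19.4×2788 + 12.3×2865 + (z_c − 1.94 − 31.7)×3397
The z_c×3397 term appears on both sides and cancels. Collect the known terms of each column as K = Σ(ρt)_known − 3397 × (depth of known layers): K_A = 37415.456 − 3397×35.38 = −82770.404; K_B = 89326.7 − 3397×(1.94 + 31.7) = −24948.38.
Balance: K_A + 21.2×ρ = K_B, so ρ = (K_B − K_A)/21.2 = 57822/21.2 = 2730 kg/m³.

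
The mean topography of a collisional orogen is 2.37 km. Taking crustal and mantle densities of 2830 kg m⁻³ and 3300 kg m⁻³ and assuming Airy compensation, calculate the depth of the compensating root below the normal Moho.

Equating mass per unit area of the two columns: the weight of the topography is balanced by the buoyancy of the root, ρ_c h = (ρ_m − ρ_c) r.
r = h · ρ_c / (ρ_m − ρ_c) = 2.37 km × 2830 / (3300 − 2830) = 14.3 km.

14.3 km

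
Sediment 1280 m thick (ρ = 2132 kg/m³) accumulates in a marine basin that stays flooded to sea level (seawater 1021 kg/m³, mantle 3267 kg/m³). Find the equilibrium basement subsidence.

Submarine loading: the sediment displaces seawater, and the subsidence is in turn flooded, so s (ρ_m − ρ_w) = t (ρ_sed − ρ_w).
s = 1280 m × (2132 − 1021) / (3267 − 1021) = 633 m.

633 m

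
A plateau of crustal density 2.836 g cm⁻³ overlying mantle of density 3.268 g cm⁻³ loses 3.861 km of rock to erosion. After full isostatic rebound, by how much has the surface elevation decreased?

0.51 km

Rebound u = e ρ_c/ρ_m = 3.861 km × 2.836/3.268 = 3.351 km.
Net surface drop = e − u = 3.861 km − 3.351 km = e (ρ_m − ρ_c)/ρ_m = 0.51 km.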